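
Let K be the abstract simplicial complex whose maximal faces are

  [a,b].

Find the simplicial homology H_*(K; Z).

H_0 = Z,  H_1 = 0.

Take the total order a < b on the vertex set. Then K (dimension 1) consists of the simplices:

  0-simplices (2): a, b
  1-simplices (1): ab

so the chain groups are C_0 ≅ Z^2, C_1 ≅ Z^1.

Boundary ∂_1: C_1 → C_0 maps an edge to its endpoints' difference, ∂[p,q] = q − p. For instance
  ∂ab = b − a.
The 2×1 boundary matrix has rank 1 and Smith normal form diag(1).

Now H_k = ker ∂_k / im ∂_{k+1}, so:

  H_0: rank C_0 − rank ∂_1 = 2 − 1 = 1, and the invariant factors of ∂_1 are all 1, so H_0 = Z.
  H_1: rank ker ∂_1 − rank ∂_2 = (1 − 1) − 0 = 0, and there is no ∂_2, so H_1 = 0.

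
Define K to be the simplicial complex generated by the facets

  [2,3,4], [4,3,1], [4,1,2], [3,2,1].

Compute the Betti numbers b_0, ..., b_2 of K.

We work with the vertex ordering 1 < 2 < 3 < 4. The simplices of K, each written with vertices in increasing order, are:

  0-simplices (4): [1], [2], [3], [4]
  1-simplices (6): [1,2], [1,3], [1,4], [2,3], [2,4], [3,4]
  2-simplices (4): [1,2,3], [1,2,4], [1,3,4], [2,3,4]

Hence C_0 ≅ Z^4, C_1 ≅ Z^6, C_2 ≅ Z^4.

∂_1: C_1 → C_0 sends each edge [p,q] (with p < q) to q − p.
As a 4×6 matrix over Z this has rank 3, with invariant factors (1,1,1).

The boundary map ∂_2: C_2 → C_1 sends each 2-simplex [p,q,r] to [q,r] − [p,r] + [p,q]. For instance
  ∂[1,2,4] = [2,4] − [1,4] + [1,2],
  ∂[1,3,4] = [3,4] − [1,4] + [1,3].
This gives a 6×4 integer matrix of rank 3; reducing to Smith normal form yields diagonal entries (1,1,1).

From H_k ≅ ker(∂_k) / im(∂_{k+1}) we obtain:

  H_0: rank C_0 − rank ∂_1 = 4 − 3 = 1, and the invariant factors of ∂_1 are all 1, so H_0 = Z.
  H_1: rank ker ∂_1 − rank ∂_2 = (6 − 3) − 3 = 0, and the invariant factors of ∂_2 are all 1, so H_1 = 0.
  H_2: rank ker ∂_2 − rank ∂_3 = (4 − 3) − 0 = 1, and there is no ∂_3, so H_2 = Z.

Hence the Betti numbers are b_0 = 1, b_1 = 0, b_2 = 1.

b_0 = 1, b_1 = 0, b_2 = 1.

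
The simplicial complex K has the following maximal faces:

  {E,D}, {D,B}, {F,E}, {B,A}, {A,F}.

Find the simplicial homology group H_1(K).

H_1 ≅ Z.

Fix the vertex order A < B < D < E < F and write every simplex with vertices in increasing order. Then dim K = 1 and the simplices of K are:

  0-simplices (5): A, B, D, E, F
  1-simplices (5): AB, AF, BD, DE, EF

so the chain groups are C_0 ≅ Z^5, C_1 ≅ Z^5.

Boundary ∂_1: C_1 → C_0 maps an edge to its endpoints' difference, ∂[p,q] = q − p. For instance
  ∂AF = F − A.
As a 5×5 matrix over Z this has rank 4, with invariant factors (1,1,1,1).

Computing H_k = (kernel of ∂_k) / (image of ∂_{k+1}):

  H_1: rank ker ∂_1 − rank ∂_2 = (5 − 4) − 0 = 1, and there is no ∂_2, so H_1 = Z.

(K is a triangulation of the circle S^1.)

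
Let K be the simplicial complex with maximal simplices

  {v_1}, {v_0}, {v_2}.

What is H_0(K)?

Fix the vertex order v_0 < v_1 < v_2 and write every simplex with vertices in increasing order. Then dim K = 0 and the simplices of K are:

  0-simplices (3): [v_0], [v_1], [v_2]

Hence C_0 ≅ Z^3.

From H_k ≅ ker(∂_k) / im(∂_{k+1}) we obtain:

  H_0: rank C_0 − rank ∂_1 = 3 − 0 = 3, and there is no ∂_1, so H_0 ≅ Z^3.

H_0 ≅ Z^3.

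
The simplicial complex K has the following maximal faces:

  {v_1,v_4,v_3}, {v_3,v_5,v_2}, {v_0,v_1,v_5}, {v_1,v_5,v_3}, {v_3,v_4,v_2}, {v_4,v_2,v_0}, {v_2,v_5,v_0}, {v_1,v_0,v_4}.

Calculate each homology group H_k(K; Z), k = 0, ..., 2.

Fix the vertex order v_0 < v_1 < v_2 < v_3 < v_4 < v_5 and write every simplex with vertices in increasing order. Then dim K = 2 and the simplices of K are:

  0-simplices (6): [v_0], [v_1], [v_2], [v_3], [v_4], [v_5]
  1-simplices (12): [v_0,v_1], [v_0,v_2], [v_0,v_4], [v_0,v_5], [v_1,v_3], [v_1,v_4], [v_1,v_5], [v_2,v_3], [v_2,v_4], [v_2,v_5], [v_3,v_4], [v_3,v_5]
  2-simplices (8): [v_0,v_1,v_4], [v_0,v_1,v_5], [v_0,v_2,v_4], [v_0,v_2,v_5], [v_1,v_3,v_4], [v_1,v_3,v_5], [v_2,v_3,v_4], [v_2,v_3,v_5]

Hence C_0 ≅ Z^6, C_1 ≅ Z^12, C_2 ≅ Z^8.

The boundary map ∂_1: C_1 → C_0 is given by ∂[p,q] = [q] − [p]. For instance
  ∂[v_3,v_4] = [v_4] − [v_3].
The 6×12 boundary matrix has rank 5 and Smith normal form diag(1,1,1,1,1).

∂_2: C_2 → C_1 sends each 2-simplex [p,q,r] to [q,r] − [p,r] + [p,q]. For instance
  ∂[v_2,v_3,v_4] = [v_3,v_4] − [v_2,v_4] + [v_2,v_3],
  ∂[v_2,v_3,v_5] = [v_3,v_5] − [v_2,v_5] + [v_2,v_3].
As a 12×8 matrix over Z this has rank 7, with invariant factors (1,1,1,1,1,1,1).

Now H_k = ker ∂_k / im ∂_{k+1}, so:

  H_0: rank C_0 − rank ∂_1 = 6 − 5 = 1, and the invariant factors of ∂_1 are all 1, so H_0 ≅ Z.
  H_1: rank ker ∂_1 − rank ∂_2 = (12 − 5) − 7 = 0, and the invariant factors of ∂_2 are all 1, so H_1 ≅ 0.
  H_2: rank ker ∂_2 − rank ∂_3 = (8 − 7) − 0 = 1, and there is no ∂_3, so H_2 ≅ Z.

(K is a triangulation of the 2-sphere S^2.)

H_0 ≅ Z,  H_1 = 0,  H_2 ≅ Z.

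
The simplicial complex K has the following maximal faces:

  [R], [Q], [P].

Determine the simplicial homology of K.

H_0 = Z^3.

K has 3 vertices.
rank ∂_0 = 0, rank ∂_1 = 0 ⇒ b_0 = 3 − 0 − 0 = 3. So H_0 = Z^3.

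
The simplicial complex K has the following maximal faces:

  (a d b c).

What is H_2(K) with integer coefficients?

H_2 = 0.

We work with the vertex ordering a < b < c < d. The simplices of K, each written with vertices in increasing order, are:

  0-simplices (4): a, b, c, d
  1-simplices (6): ab, ac, ad, bc, bd, cd
  2-simplices (4): abc, abd, acd, bcd
  3-simplices (1): abcd

so the chain groups are C_0 ≅ Z^4, C_1 ≅ Z^6, C_2 ≅ Z^4, C_3 ≅ Z^1.

The boundary map ∂_1: C_1 → C_0 sends each edge [p,q] (with p < q) to q − p. For instance
  ∂ad = d − a.
This gives a 4×6 integer matrix of rank 3; reducing to Smith normal form yields diagonal entries (1,1,1).

∂_2: C_2 → C_1 acts by ∂[p,q,r] = [q,r] − [p,r] + [p,q]. For instance
  ∂abd = bd − ad + ab,
  ∂bcd = cd − bd + bc.
This gives a 6×4 integer matrix of rank 3; reducing to Smith normal form yields diagonal entries (1,1,1).

Boundary ∂_3: C_3 → C_2 sends each 3-simplex σ to the alternating sum Σ_i (−1)^i (σ with its i-th vertex removed). For instance
  ∂abcd = bcd − acd + abd − abc.
The 4×1 boundary matrix has rank 1 and Smith normal form diag(1).

Computing H_k = (kernel of ∂_k) / (image of ∂_{k+1}):

  H_2: rank ker ∂_2 − rank ∂_3 = (4 − 3) − 1 = 0, and the invariant factors of ∂_3 are all 1, so H_2 ≅ 0.

(K is a triangulation of the 3-simplex.)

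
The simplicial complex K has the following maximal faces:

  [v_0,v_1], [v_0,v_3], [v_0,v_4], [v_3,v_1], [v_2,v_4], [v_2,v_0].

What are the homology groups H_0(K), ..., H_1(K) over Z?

H_0 = Z,  H_1 = Z^2.

We work with the vertex ordering v_0 < v_1 < v_2 < v_3 < v_4. The simplices of K, each written with vertices in increasing order, are:

  0-simplices (5): [v_0], [v_1], [v_2], [v_3], [v_4]
  1-simplices (6): [v_0,v_1], [v_0,v_2], [v_0,v_3], [v_0,v_4], [v_1,v_3], [v_2,v_4]

giving chain groups C_0 ≅ Z^5, C_1 ≅ Z^6.

Boundary ∂_1: C_1 → C_0 maps an edge to its endpoints' difference, ∂[p,q] = q − p.
The 5×6 boundary matrix has rank 4 and Smith normal form diag(1,1,1,1).

Computing H_k = (kernel of ∂_k) / (image of ∂_{k+1}):

  H_0: rank C_0 − rank ∂_1 = 5 − 4 = 1, and the invariant factors of ∂_1 are all 1, so H_0 ≅ Z.
  H_1: rank ker ∂_1 − rank ∂_2 = (6 − 4) − 0 = 2, and there is no ∂_2, so H_1 ≅ Z^2.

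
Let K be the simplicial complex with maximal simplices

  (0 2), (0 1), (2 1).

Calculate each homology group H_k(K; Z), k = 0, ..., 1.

Order the vertices as 0 < 1 < 2. Listing each simplex with vertices in this order, K has dimension 1 with simplices:

  0-simplices (3): [0], [1], [2]
  1-simplices (3): [0,1], [0,2], [1,2]

giving chain groups C_0 ≅ Z^3, C_1 ≅ Z^3.

The boundary map ∂_1: C_1 → C_0 maps an edge to its endpoints' difference, ∂[p,q] = q − p.
The 3×3 boundary matrix has rank 2 and Smith normal form diag(1,1).

Now H_k = ker ∂_k / im ∂_{k+1}, so:

  H_0: rank C_0 − rank ∂_1 = 3 − 2 = 1, and the invariant factors of ∂_1 are all 1, so H_0 = Z.
  H_1: rank ker ∂_1 − rank ∂_2 = (3 − 2) − 0 = 1, and there is no ∂_2, so H_1 = Z.

As a check, the Euler characteristic is 3 − 3 = 0, which agrees with 1 − 1 = 0.
(K is a triangulation of the circle S^1.)

H_0 = Z,  H_1 = Z.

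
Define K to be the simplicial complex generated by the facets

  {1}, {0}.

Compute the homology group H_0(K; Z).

H_0 ≅ Z^2.

K has 2 vertices.
rank ∂_0 = 0, rank ∂_1 = 0 ⇒ b_0 = 2 − 0 − 0 = 2. So H_0 ≅ Z^2.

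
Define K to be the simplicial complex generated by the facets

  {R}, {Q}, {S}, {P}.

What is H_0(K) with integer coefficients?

H_0 = Z^4.

Fix the vertex order P < Q < R < S and write every simplex with vertices in increasing order. Then dim K = 0 and the simplices of K are:

  0-simplices (4): P, Q, R, S

so the chain groups are C_0 ≅ Z^4.

Reading off H_k = ker ∂_k / im ∂_{k+1}:

  H_0: rank C_0 − rank ∂_1 = 4 − 0 = 4, and there is no ∂_1, so H_0 = Z^4.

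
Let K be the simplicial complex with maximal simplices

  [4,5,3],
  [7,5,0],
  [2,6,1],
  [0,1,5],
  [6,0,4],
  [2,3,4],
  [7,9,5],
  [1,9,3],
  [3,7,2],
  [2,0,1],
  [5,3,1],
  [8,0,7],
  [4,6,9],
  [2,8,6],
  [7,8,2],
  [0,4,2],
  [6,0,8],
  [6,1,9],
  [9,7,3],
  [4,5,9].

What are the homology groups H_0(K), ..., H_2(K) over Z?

H_0 = Z,  H_1 = Z × Z/2,  H_2 = 0.

K has 10 vertices, 30 edges, 20 triangles.
rank ∂_0 = 0, rank ∂_1 = 9 ⇒ b_0 = 10 − 0 − 9 = 1; all invariant factors of ∂_1 are 1 so no torsion. So H_0 = Z.
rank ∂_1 = 9, rank ∂_2 = 20 ⇒ b_1 = 30 − 9 − 20 = 1; ∂_2 has invariant factor(s) [2] giving torsion. So H_1 = Z × Z/2.
rank ∂_2 = 20, rank ∂_3 = 0 ⇒ b_2 = 20 − 20 − 0 = 0. So H_2 = 0.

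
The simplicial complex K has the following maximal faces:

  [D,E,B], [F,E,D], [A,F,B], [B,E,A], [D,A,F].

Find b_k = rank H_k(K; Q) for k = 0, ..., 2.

b_0 = 1, b_1 = 1, b_2 = 0.

Take the total order A < B < D < E < F on the vertex set. Then K (dimension 2) consists of the simplices:

  0-simplices (5): A, B, D, E, F
  1-simplices (10): AB, AD, AE, AF, BD, BE, BF, DE, DF, EF
  2-simplices (5): ABE, ABF, ADF, BDE, DEF

giving chain groups C_0 ≅ Z^5, C_1 ≅ Z^10, C_2 ≅ Z^5.

Boundary ∂_1: C_1 → C_0 sends each edge [p,q] (with p < q) to q − p. For instance
  ∂BD = D − B.
The resulting 5×10 matrix has rank 4, and its Smith normal form has invariant factors (1,1,1,1).

∂_2: C_2 → C_1 sends each 2-simplex [p,q,r] to [q,r] − [p,r] + [p,q]. For instance
  ∂DEF = EF − DF + DE,
  ∂ABF = BF − AF + AB.
This gives a 10×5 integer matrix of rank 5; reducing to Smith normal form yields diagonal entries (1,1,1,1,1).

Reading off H_k = ker ∂_k / im ∂_{k+1}:

  H_0: rank C_0 − rank ∂_1 = 5 − 4 = 1, and the invariant factors of ∂_1 are all 1, so H_0 ≅ Z.
  H_1: rank ker ∂_1 − rank ∂_2 = (10 − 4) − 5 = 1, and the invariant factors of ∂_2 are all 1, so H_1 ≅ Z.
  H_2: rank ker ∂_2 − rank ∂_3 = (5 − 5) − 0 = 0, and there is no ∂_3, so H_2 ≅ 0.

Hence the Betti numbers are b_0 = 1, b_1 = 1, b_2 = 0.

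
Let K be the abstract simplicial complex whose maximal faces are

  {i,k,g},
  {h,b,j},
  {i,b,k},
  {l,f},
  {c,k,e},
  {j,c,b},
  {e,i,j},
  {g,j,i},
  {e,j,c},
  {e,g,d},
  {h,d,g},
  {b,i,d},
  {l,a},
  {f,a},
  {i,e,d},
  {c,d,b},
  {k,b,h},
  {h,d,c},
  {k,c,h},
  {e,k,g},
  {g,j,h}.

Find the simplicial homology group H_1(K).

H_1 = Z^2 ⊕ Z/2.

Order the vertices as a < b < c < d < e < f < g < h < i < j < k < l. Listing each simplex with vertices in this order, K has dimension 2 with simplices:

  0-simplices (12): a, b, c, d, e, f, g, h, i, j, k, l
  1-simplices (30): af, al, bc, bd, bh, bi, bj, bk, cd, ce, ch, cj, ck, de, dg, dh, di, eg, ei, ej, ek, fl, gh, gi, gj, gk, hj, hk, ij, ik
  2-simplices (18): bcd, bcj, bdi, bhj, bhk, bik, cdh, cej, cek, chk, deg, dei, dgh, egk, eij, ghj, gij, gik

Hence C_0 ≅ Z^12, C_1 ≅ Z^30, C_2 ≅ Z^18.

The boundary map ∂_1: C_1 → C_0 is given by ∂[p,q] = [q] − [p]. For instance
  ∂dh = h − d.
The resulting 12×30 matrix has rank 10, and its Smith normal form has invariant factors (1,1,1,1,1,1,1,1,1,1).

∂_2: C_2 → C_1 sends each 2-simplex [p,q,r] to [q,r] − [p,r] + [p,q]. For instance
  ∂bik = ik − bk + bi,
  ∂bcj = cj − bj + bc.
The resulting 30×18 matrix has rank 18, and its Smith normal form has invariant factors (1,1,1,1,1,1,1,1,1,1,1,1,1,1,1,1,1,2).

Reading off H_k = ker ∂_k / im ∂_{k+1}:

  H_1: rank ker ∂_1 − rank ∂_2 = (30 − 10) − 18 = 2, and ∂_2 has invariant factor 2 > 1, so H_1 ≅ Z^2 ⊕ Z/2.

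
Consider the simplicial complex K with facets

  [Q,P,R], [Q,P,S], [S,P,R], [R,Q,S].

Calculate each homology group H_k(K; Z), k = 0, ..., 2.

H_0 ≅ Z,  H_1 = 0,  H_2 ≅ Z.

Take the total order P < Q < R < S on the vertex set. Then K (dimension 2) consists of the simplices:

  0-simplices (4): P, Q, R, S
  1-simplices (6): PQ, PR, PS, QR, QS, RS
  2-simplices (4): PQR, PQS, PRS, QRS

Hence C_0 ≅ Z^4, C_1 ≅ Z^6, C_2 ≅ Z^4.

∂_1: C_1 → C_0 maps an edge to its endpoints' difference, ∂[p,q] = q − p. For instance
  ∂PR = R − P.
As a 4×6 matrix over Z this has rank 3, with invariant factors (1,1,1).

Boundary ∂_2: C_2 → C_1 maps a triangle to the signed sum of its edges. For instance
  ∂PRS = RS − PS + PR,
  ∂QRS = RS − QS + QR.
This gives a 6×4 integer matrix of rank 3; reducing to Smith normal form yields diagonal entries (1,1,1).

Reading off H_k = ker ∂_k / im ∂_{k+1}:

  H_0: rank C_0 − rank ∂_1 = 4 − 3 = 1, and the invariant factors of ∂_1 are all 1, so H_0 ≅ Z.
  H_1: rank ker ∂_1 − rank ∂_2 = (6 − 3) − 3 = 0, and the invariant factors of ∂_2 are all 1, so H_1 ≅ 0.
  H_2: rank ker ∂_2 − rank ∂_3 = (4 − 3) − 0 = 1, and there is no ∂_3, so H_2 ≅ Z.

(K is a triangulation of the 2-sphere S^2.)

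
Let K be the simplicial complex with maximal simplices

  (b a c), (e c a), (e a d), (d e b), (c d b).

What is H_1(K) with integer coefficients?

H_1 ≅ Z.

Order the vertices as a < b < c < d < e. Listing each simplex with vertices in this order, K has dimension 2 with simplices:

  0-simplices (5): a, b, c, d, e
  1-simplices (10): ab, ac, ad, ae, bc, bd, be, cd, ce, de
  2-simplices (5): abc, ace, ade, bcd, bde

so the chain groups are C_0 ≅ Z^5, C_1 ≅ Z^10, C_2 ≅ Z^5.

Boundary ∂_1: C_1 → C_0 sends each edge [p,q] (with p < q) to q − p.
This gives a 5×10 integer matrix of rank 4; reducing to Smith normal form yields diagonal entries (1,1,1,1).

Boundary ∂_2: C_2 → C_1 sends each 2-simplex [p,q,r] to [q,r] − [p,r] + [p,q]. For instance
  ∂ace = ce − ae + ac,
  ∂ade = de − ae + ad.
This gives a 10×5 integer matrix of rank 5; reducing to Smith normal form yields diagonal entries (1,1,1,1,1).

From H_k ≅ ker(∂_k) / im(∂_{k+1}) we obtain:

  H_1: rank ker ∂_1 − rank ∂_2 = (10 − 4) − 5 = 1, and the invariant factors of ∂_2 are all 1, so H_1 ≅ Z.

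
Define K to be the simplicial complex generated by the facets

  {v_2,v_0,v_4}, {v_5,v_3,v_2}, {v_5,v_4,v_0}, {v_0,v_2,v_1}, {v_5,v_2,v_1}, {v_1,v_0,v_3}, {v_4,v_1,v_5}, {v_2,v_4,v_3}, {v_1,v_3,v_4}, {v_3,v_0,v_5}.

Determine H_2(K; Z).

Take the total order v_0 < v_1 < v_2 < v_3 < v_4 < v_5 on the vertex set. Then K (dimension 2) consists of the simplices:

  0-simplices (6): [v_0], [v_1], [v_2], [v_3], [v_4], [v_5]
  1-simplices (15): (15 of them)
  2-simplices (10): [v_0,v_1,v_2], [v_0,v_1,v_3], [v_0,v_2,v_4], [v_0,v_3,v_5], [v_0,v_4,v_5], [v_1,v_2,v_5], [v_1,v_3,v_4], [v_1,v_4,v_5], [v_2,v_3,v_4], [v_2,v_3,v_5]

Hence C_0 ≅ Z^6, C_1 ≅ Z^15, C_2 ≅ Z^10.

The boundary map ∂_1: C_1 → C_0 sends each edge [p,q] (with p < q) to q − p. For instance
  ∂[v_2,v_3] = [v_3] − [v_2].
As a 6×15 matrix over Z this has rank 5, with invariant factors (1,1,1,1,1).

∂_2: C_2 → C_1 maps a triangle to the signed sum of its edges. For instance
  ∂[v_0,v_4,v_5] = [v_4,v_5] − [v_0,v_5] + [v_0,v_4],
  ∂[v_2,v_3,v_5] = [v_3,v_5] − [v_2,v_5] + [v_2,v_3].
This gives a 15×10 integer matrix of rank 10; reducing to Smith normal form yields diagonal entries (1,1,1,1,1,1,1,1,1,2).

Reading off H_k = ker ∂_k / im ∂_{k+1}:

  H_2: rank ker ∂_2 − rank ∂_3 = (10 − 10) − 0 = 0, and there is no ∂_3, so H_2 ≅ 0.

(K is a triangulation of the real projective plane RP^2.)

H_2 = 0.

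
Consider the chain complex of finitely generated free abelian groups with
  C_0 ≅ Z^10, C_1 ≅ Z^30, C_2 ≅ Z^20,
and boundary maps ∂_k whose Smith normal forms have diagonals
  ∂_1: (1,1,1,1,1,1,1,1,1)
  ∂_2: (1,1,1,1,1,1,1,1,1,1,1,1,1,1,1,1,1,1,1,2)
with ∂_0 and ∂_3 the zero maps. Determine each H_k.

H_0 = Z,  H_1 = Z ⊕ Z/2Z,  H_2 = 0.

H_0: b_0 = 10 − 0 − 9 = 1; torsion from ∂_1 factors > 1: none. So H_0 = Z.
H_1: b_1 = 30 − 9 − 20 = 1; torsion from ∂_2 factors > 1: [2]. So H_1 = Z ⊕ Z/2Z.
H_2: b_2 = 20 − 20 − 0 = 0; torsion from ∂_3 factors > 1: none. So H_2 = 0.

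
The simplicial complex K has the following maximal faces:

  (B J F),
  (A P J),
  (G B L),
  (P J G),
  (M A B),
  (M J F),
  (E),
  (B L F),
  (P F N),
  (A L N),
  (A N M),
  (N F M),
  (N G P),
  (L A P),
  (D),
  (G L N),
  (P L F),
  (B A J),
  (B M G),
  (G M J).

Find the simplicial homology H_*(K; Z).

Order the vertices as A < B < D < E < F < G < J < L < M < N < P. Listing each simplex with vertices in this order, K has dimension 2 with simplices:

  0-simplices (11): A, B, D, E, F, G, J, L, M, N, P
  1-simplices (27): AB, AJ, AL, AM, AN, AP, BF, BG, BJ, BL, BM, FJ, FL, FM, FN, FP, GJ, GL, GM, GN, GP, JM, JP, LN, LP, MN, NP
  2-simplices (18): ABJ, ABM, AJP, ALN, ALP, AMN, BFJ, BFL, BGL, BGM, FJM, FLP, FMN, FNP, GJM, GJP, GLN, GNP

Hence C_0 ≅ Z^11, C_1 ≅ Z^27, C_2 ≅ Z^18.

Boundary ∂_1: C_1 → C_0 sends each edge [p,q] (with p < q) to q − p. For instance
  ∂LP = P − L.
The resulting 11×27 matrix has rank 8, and its Smith normal form has invariant factors (1,1,1,1,1,1,1,1).

The boundary map ∂_2: C_2 → C_1 maps a triangle to the signed sum of its edges. For instance
  ∂GNP = NP − GP + GN,
  ∂AMN = MN − AN + AM.
The 27×18 boundary matrix has rank 18 and Smith normal form diag(1,1,1,1,1,1,1,1,1,1,1,1,1,1,1,1,1,2).

From H_k ≅ ker(∂_k) / im(∂_{k+1}) we obtain:

  H_0: rank C_0 − rank ∂_1 = 11 − 8 = 3, and the invariant factors of ∂_1 are all 1, so H_0 ≅ Z^3.
  H_1: rank ker ∂_1 − rank ∂_2 = (27 − 8) − 18 = 1, and ∂_2 has invariant factor 2 > 1, so H_1 ≅ Z ⊕ Z/2.
  H_2: rank ker ∂_2 − rank ∂_3 = (18 − 18) − 0 = 0, and there is no ∂_3, so H_2 ≅ 0.

As a check, the Euler characteristic is 11 − 27 + 18 = 2, which agrees with 3 − 1 + 0 = 2.
(K is a triangulation of the disjoint union of a set of 2 points and the Klein bottle.)

H_0 = Z^3,  H_1 = Z ⊕ Z/2,  H_2 = 0.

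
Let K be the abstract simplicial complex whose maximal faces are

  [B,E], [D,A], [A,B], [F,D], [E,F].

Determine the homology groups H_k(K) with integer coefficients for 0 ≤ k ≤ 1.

H_0 = Z,  H_1 = Z.

We work with the vertex ordering A < B < D < E < F. The simplices of K, each written with vertices in increasing order, are:

  0-simplices (5): A, B, D, E, F
  1-simplices (5): AB, AD, BE, DF, EF

so the chain groups are C_0 ≅ Z^5, C_1 ≅ Z^5.

∂_1: C_1 → C_0 is given by ∂[p,q] = [q] − [p]. For instance
  ∂AD = D − A.
The resulting 5×5 matrix has rank 4, and its Smith normal form has invariant factors (1,1,1,1).

Computing H_k = (kernel of ∂_k) / (image of ∂_{k+1}):

  H_0: rank C_0 − rank ∂_1 = 5 − 4 = 1, and the invariant factors of ∂_1 are all 1, so H_0 ≅ Z.
  H_1: rank ker ∂_1 − rank ∂_2 = (5 − 4) − 0 = 1, and there is no ∂_2, so H_1 ≅ Z.

As a check, the Euler characteristic is 5 − 5 = 0, which agrees with 1 − 1 = 0.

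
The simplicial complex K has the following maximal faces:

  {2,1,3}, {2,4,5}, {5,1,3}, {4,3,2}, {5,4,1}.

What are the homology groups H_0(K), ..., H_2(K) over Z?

Fix the vertex order 1 < 2 < 3 < 4 < 5 and write every simplex with vertices in increasing order. Then dim K = 2 and the simplices of K are:

  0-simplices (5): [1], [2], [3], [4], [5]
  1-simplices (10): [1,2], [1,3], [1,4], [1,5], [2,3], [2,4], [2,5], [3,4], [3,5], [4,5]
  2-simplices (5): [1,2,3], [1,3,5], [1,4,5], [2,3,4], [2,4,5]

Hence C_0 ≅ Z^5, C_1 ≅ Z^10, C_2 ≅ Z^5.

Boundary ∂_1: C_1 → C_0 sends each edge [p,q] (with p < q) to q − p. For instance
  ∂[1,4] = [4] − [1].
The 5×10 boundary matrix has rank 4 and Smith normal form diag(1,1,1,1).

∂_2: C_2 → C_1 sends each 2-simplex [p,q,r] to [q,r] − [p,r] + [p,q]. For instance
  ∂[1,3,5] = [3,5] − [1,5] + [1,3],
  ∂[1,4,5] = [4,5] − [1,5] + [1,4].
The resulting 10×5 matrix has rank 5, and its Smith normal form has invariant factors (1,1,1,1,1).

From H_k ≅ ker(∂_k) / im(∂_{k+1}) we obtain:

  H_0: rank C_0 − rank ∂_1 = 5 − 4 = 1, and the invariant factors of ∂_1 are all 1, so H_0 ≅ Z.
  H_1: rank ker ∂_1 − rank ∂_2 = (10 − 4) − 5 = 1, and the invariant factors of ∂_2 are all 1, so H_1 ≅ Z.
  H_2: rank ker ∂_2 − rank ∂_3 = (5 − 5) − 0 = 0, and there is no ∂_3, so H_2 ≅ 0.

H_0 ≅ Z,  H_1 ≅ Z,  H_2 = 0.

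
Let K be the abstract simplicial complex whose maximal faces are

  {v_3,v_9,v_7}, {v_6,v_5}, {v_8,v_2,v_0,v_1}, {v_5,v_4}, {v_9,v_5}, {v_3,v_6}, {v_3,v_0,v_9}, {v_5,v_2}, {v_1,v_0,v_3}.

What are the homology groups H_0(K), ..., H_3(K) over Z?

Take the total order v_0 < v_1 < v_2 < v_3 < v_4 < v_5 < v_6 < v_7 < v_8 < v_9 on the vertex set. Then K (dimension 3) consists of the simplices:

  0-simplices (10): [v_0], [v_1], [v_2], [v_3], [v_4], [v_5], [v_6], [v_7], [v_8], [v_9]
  1-simplices (17): (17 of them)
  2-simplices (7): [v_0,v_1,v_2], [v_0,v_1,v_3], [v_0,v_1,v_8], [v_0,v_2,v_8], [v_0,v_3,v_9], [v_1,v_2,v_8], [v_3,v_7,v_9]
  3-simplices (1): [v_0,v_1,v_2,v_8]

so the chain groups are C_0 ≅ Z^10, C_1 ≅ Z^17, C_2 ≅ Z^7, C_3 ≅ Z^1.

Boundary ∂_1: C_1 → C_0 maps an edge to its endpoints' difference, ∂[p,q] = q − p. For instance
  ∂[v_1,v_8] = [v_8] − [v_1].
The 10×17 boundary matrix has rank 9 and Smith normal form diag(1,1,1,1,1,1,1,1,1).

Boundary ∂_2: C_2 → C_1 sends each 2-simplex [p,q,r] to [q,r] − [p,r] + [p,q]. For instance
  ∂[v_0,v_1,v_3] = [v_1,v_3] − [v_0,v_3] + [v_0,v_1],
  ∂[v_0,v_2,v_8] = [v_2,v_8] − [v_0,v_8] + [v_0,v_2].
The 17×7 boundary matrix has rank 6 and Smith normal form diag(1,1,1,1,1,1).

Boundary ∂_3: C_3 → C_2 sends each 3-simplex σ to the alternating sum Σ_i (−1)^i (σ with its i-th vertex removed). For instance
  ∂[v_0,v_1,v_2,v_8] = [v_1,v_2,v_8] − [v_0,v_2,v_8] + [v_0,v_1,v_8] − [v_0,v_1,v_2].
The resulting 7×1 matrix has rank 1, and its Smith normal form has invariant factors (1).

Reading off H_k = ker ∂_k / im ∂_{k+1}:

  H_0: rank C_0 − rank ∂_1 = 10 − 9 = 1, and the invariant factors of ∂_1 are all 1, so H_0 = Z.
  H_1: rank ker ∂_1 − rank ∂_2 = (17 − 9) − 6 = 2, and the invariant factors of ∂_2 are all 1, so H_1 = Z^2.
  H_2: rank ker ∂_2 − rank ∂_3 = (7 − 6) − 1 = 0, and the invariant factors of ∂_3 are all 1, so H_2 = 0.
  H_3: rank ker ∂_3 − rank ∂_4 = (1 − 1) − 0 = 0, and there is no ∂_4, so H_3 = 0.

As a check, the Euler characteristic is 10 − 17 + 7 − 1 = -1, which agrees with 1 − 2 + 0 − 0 = -1.

H_0 = Z,  H_1 = Z^2,  H_2 = 0,  H_3 = 0.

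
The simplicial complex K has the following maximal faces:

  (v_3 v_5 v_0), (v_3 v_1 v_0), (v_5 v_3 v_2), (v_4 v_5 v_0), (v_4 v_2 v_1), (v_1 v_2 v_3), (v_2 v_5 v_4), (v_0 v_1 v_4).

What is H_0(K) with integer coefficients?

H_0 = Z.

Fix the vertex order v_0 < v_1 < v_2 < v_3 < v_4 < v_5 and write every simplex with vertices in increasing order. Then dim K = 2 and the simplices of K are:

  0-simplices (6): [v_0], [v_1], [v_2], [v_3], [v_4], [v_5]
  1-simplices (12): [v_0,v_1], [v_0,v_3], [v_0,v_4], [v_0,v_5], [v_1,v_2], [v_1,v_3], [v_1,v_4], [v_2,v_3], [v_2,v_4], [v_2,v_5], [v_3,v_5], [v_4,v_5]
  2-simplices (8): [v_0,v_1,v_3], [v_0,v_1,v_4], [v_0,v_3,v_5], [v_0,v_4,v_5], [v_1,v_2,v_3], [v_1,v_2,v_4], [v_2,v_3,v_5], [v_2,v_4,v_5]

Hence C_0 ≅ Z^6, C_1 ≅ Z^12, C_2 ≅ Z^8.

The boundary map ∂_1: C_1 → C_0 is given by ∂[p,q] = [q] − [p]. For instance
  ∂[v_1,v_2] = [v_2] − [v_1].
This gives a 6×12 integer matrix of rank 5; reducing to Smith normal form yields diagonal entries (1,1,1,1,1).

The boundary map ∂_2: C_2 → C_1 maps a triangle to the signed sum of its edges. For instance
  ∂[v_0,v_1,v_3] = [v_1,v_3] − [v_0,v_3] + [v_0,v_1],
  ∂[v_0,v_1,v_4] = [v_1,v_4] − [v_0,v_4] + [v_0,v_1].
As a 12×8 matrix over Z this has rank 7, with invariant factors (1,1,1,1,1,1,1).

Reading off H_k = ker ∂_k / im ∂_{k+1}:

  H_0: rank C_0 − rank ∂_1 = 6 − 5 = 1, and the invariant factors of ∂_1 are all 1, so H_0 = Z.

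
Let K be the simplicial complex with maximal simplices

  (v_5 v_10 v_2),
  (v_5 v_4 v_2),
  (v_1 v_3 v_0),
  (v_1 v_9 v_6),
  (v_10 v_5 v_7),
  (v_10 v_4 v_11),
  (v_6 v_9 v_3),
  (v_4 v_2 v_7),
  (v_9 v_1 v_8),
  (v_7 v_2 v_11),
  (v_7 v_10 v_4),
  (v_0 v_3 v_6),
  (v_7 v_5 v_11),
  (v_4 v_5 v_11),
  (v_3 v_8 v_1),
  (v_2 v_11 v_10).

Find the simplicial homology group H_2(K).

H_2 ≅ 0.

Take the total order v_0 < v_1 < v_2 < v_3 < v_4 < v_5 < v_6 < v_7 < v_8 < v_9 < v_10 < v_11 on the vertex set. Then K (dimension 2) consists of the simplices:

  0-simplices (12): [v_0], [v_1], [v_2], [v_3], [v_4], [v_5], [v_6], [v_7], [v_8], [v_9], [v_10], [v_11]
  1-simplices (27): (27 of them)
  2-simplices (16): (16 of them)

Hence C_0 ≅ Z^12, C_1 ≅ Z^27, C_2 ≅ Z^16.

∂_1: C_1 → C_0 maps an edge to its endpoints' difference, ∂[p,q] = q − p.
As a 12×27 matrix over Z this has rank 10, with invariant factors (1,1,1,1,1,1,1,1,1,1).

∂_2: C_2 → C_1 maps a triangle to the signed sum of its edges. For instance
  ∂[v_2,v_10,v_11] = [v_10,v_11] − [v_2,v_11] + [v_2,v_10],
  ∂[v_1,v_3,v_8] = [v_3,v_8] − [v_1,v_8] + [v_1,v_3].
This gives a 27×16 integer matrix of rank 16; reducing to Smith normal form yields diagonal entries (1,1,1,1,1,1,1,1,1,1,1,1,1,1,1,2).

Computing H_k = (kernel of ∂_k) / (image of ∂_{k+1}):

  H_2: rank ker ∂_2 − rank ∂_3 = (16 − 16) − 0 = 0, and there is no ∂_3, so H_2 ≅ 0.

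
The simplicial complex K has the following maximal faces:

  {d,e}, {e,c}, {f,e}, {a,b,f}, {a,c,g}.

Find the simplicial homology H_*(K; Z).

H_0 ≅ Z,  H_1 ≅ Z,  H_2 = 0.

Order the vertices as a < b < c < d < e < f < g. Listing each simplex with vertices in this order, K has dimension 2 with simplices:

  0-simplices (7): a, b, c, d, e, f, g
  1-simplices (9): ab, ac, af, ag, bf, ce, cg, de, ef
  2-simplices (2): abf, acg

giving chain groups C_0 ≅ Z^7, C_1 ≅ Z^9, C_2 ≅ Z^2.

∂_1: C_1 → C_0 maps an edge to its endpoints' difference, ∂[p,q] = q − p. For instance
  ∂ce = e − c.
As a 7×9 matrix over Z this has rank 6, with invariant factors (1,1,1,1,1,1).

∂_2: C_2 → C_1 sends each 2-simplex [p,q,r] to [q,r] − [p,r] + [p,q]. For instance
  ∂acg = cg − ag + ac,
  ∂abf = bf − af + ab.
The resulting 9×2 matrix has rank 2, and its Smith normal form has invariant factors (1,1).

Computing H_k = (kernel of ∂_k) / (image of ∂_{k+1}):

  H_0: rank C_0 − rank ∂_1 = 7 − 6 = 1, and the invariant factors of ∂_1 are all 1, so H_0 = Z.
  H_1: rank ker ∂_1 − rank ∂_2 = (9 − 6) − 2 = 1, and the invariant factors of ∂_2 are all 1, so H_1 = Z.
  H_2: rank ker ∂_2 − rank ∂_3 = (2 − 2) − 0 = 0, and there is no ∂_3, so H_2 = 0.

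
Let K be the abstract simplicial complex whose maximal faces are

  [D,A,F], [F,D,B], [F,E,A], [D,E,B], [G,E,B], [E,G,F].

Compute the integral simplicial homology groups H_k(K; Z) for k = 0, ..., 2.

H_0 = Z,  H_1 = Z,  H_2 = 0.

Take the total order A < B < D < E < F < G on the vertex set. Then K (dimension 2) consists of the simplices:

  0-simplices (6): A, B, D, E, F, G
  1-simplices (12): AD, AE, AF, BD, BE, BF, BG, DE, DF, EF, EG, FG
  2-simplices (6): ADF, AEF, BDE, BDF, BEG, EFG

so the chain groups are C_0 ≅ Z^6, C_1 ≅ Z^12, C_2 ≅ Z^6.

∂_1: C_1 → C_0 is given by ∂[p,q] = [q] − [p].
This gives a 6×12 integer matrix of rank 5; reducing to Smith normal form yields diagonal entries (1,1,1,1,1).

The boundary map ∂_2: C_2 → C_1 sends each 2-simplex [p,q,r] to [q,r] − [p,r] + [p,q]. For instance
  ∂BEG = EG − BG + BE,
  ∂BDF = DF − BF + BD.
This gives a 12×6 integer matrix of rank 6; reducing to Smith normal form yields diagonal entries (1,1,1,1,1,1).

Computing H_k = (kernel of ∂_k) / (image of ∂_{k+1}):

  H_0: rank C_0 − rank ∂_1 = 6 − 5 = 1, and the invariant factors of ∂_1 are all 1, so H_0 ≅ Z.
  H_1: rank ker ∂_1 − rank ∂_2 = (12 − 5) − 6 = 1, and the invariant factors of ∂_2 are all 1, so H_1 ≅ Z.
  H_2: rank ker ∂_2 − rank ∂_3 = (6 − 6) − 0 = 0, and there is no ∂_3, so H_2 ≅ 0.

(K is a triangulation of the cylinder S^1 x I.)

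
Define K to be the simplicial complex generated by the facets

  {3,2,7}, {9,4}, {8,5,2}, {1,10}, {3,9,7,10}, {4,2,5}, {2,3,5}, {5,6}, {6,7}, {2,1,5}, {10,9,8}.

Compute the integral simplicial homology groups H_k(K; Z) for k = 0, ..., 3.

We work with the vertex ordering 1 < 2 < 3 < 4 < 5 < 6 < 7 < 8 < 9 < 10. The simplices of K, each written with vertices in increasing order, are:

  0-simplices (10): [1], [2], [3], [4], [5], [6], [7], [8], [9], [10]
  1-simplices (22): [1,2], [1,5], [1,10], [2,3], [2,4], [2,5], [2,7], [2,8], [3,5], [3,7], [3,9], [3,10], [4,5], [4,9], [5,6], [5,8], [6,7], [7,9], [7,10], [8,9], [8,10], [9,10]
  2-simplices (10): [1,2,5], [2,3,5], [2,3,7], [2,4,5], [2,5,8], [3,7,9], [3,7,10], [3,9,10], [7,9,10], [8,9,10]
  3-simplices (1): [3,7,9,10]

Hence C_0 ≅ Z^10, C_1 ≅ Z^22, C_2 ≅ Z^10, C_3 ≅ Z^1.

Boundary ∂_1: C_1 → C_0 is given by ∂[p,q] = [q] − [p].
As a 10×22 matrix over Z this has rank 9, with invariant factors (1,1,1,1,1,1,1,1,1).

The boundary map ∂_2: C_2 → C_1 sends each 2-simplex [p,q,r] to [q,r] − [p,r] + [p,q]. For instance
  ∂[2,3,7] = [3,7] − [2,7] + [2,3],
  ∂[7,9,10] = [9,10] − [7,10] + [7,9].
This gives a 22×10 integer matrix of rank 9; reducing to Smith normal form yields diagonal entries (1,1,1,1,1,1,1,1,1).

∂_3: C_3 → C_2 sends each 3-simplex σ to the alternating sum Σ_i (−1)^i (σ with its i-th vertex removed). For instance
  ∂[3,7,9,10] = [7,9,10] − [3,9,10] + [3,7,10] − [3,7,9].
The 10×1 boundary matrix has rank 1 and Smith normal form diag(1).

Now H_k = ker ∂_k / im ∂_{k+1}, so:

  H_0: rank C_0 − rank ∂_1 = 10 − 9 = 1, and the invariant factors of ∂_1 are all 1, so H_0 = Z.
  H_1: rank ker ∂_1 − rank ∂_2 = (22 − 9) − 9 = 4, and the invariant factors of ∂_2 are all 1, so H_1 = Z^4.
  H_2: rank ker ∂_2 − rank ∂_3 = (10 − 9) − 1 = 0, and the invariant factors of ∂_3 are all 1, so H_2 = 0.
  H_3: rank ker ∂_3 − rank ∂_4 = (1 − 1) − 0 = 0, and there is no ∂_4, so H_3 = 0.

H_0 ≅ Z,  H_1 ≅ Z^4,  H_2 = 0,  H_3 = 0.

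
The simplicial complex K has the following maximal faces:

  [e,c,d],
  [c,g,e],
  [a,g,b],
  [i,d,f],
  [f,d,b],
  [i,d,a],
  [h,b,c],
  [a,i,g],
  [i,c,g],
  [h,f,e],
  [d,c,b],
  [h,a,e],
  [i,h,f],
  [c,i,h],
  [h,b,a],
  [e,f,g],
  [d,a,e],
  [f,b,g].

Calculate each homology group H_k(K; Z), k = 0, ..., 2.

Order the vertices as a < b < c < d < e < f < g < h < i. Listing each simplex with vertices in this order, K has dimension 2 with simplices:

  0-simplices (9): a, b, c, d, e, f, g, h, i
  1-simplices (27): ab, ad, ae, ag, ah, ai, bc, bd, bf, bg, bh, cd, ce, cg, ch, ci, de, df, di, ef, eg, eh, fg, fh, fi, gi, hi
  2-simplices (18): abg, abh, ade, adi, aeh, agi, bcd, bch, bdf, bfg, cde, ceg, cgi, chi, dfi, efg, efh, fhi

so the chain groups are C_0 ≅ Z^9, C_1 ≅ Z^27, C_2 ≅ Z^18.

Boundary ∂_1: C_1 → C_0 maps an edge to its endpoints' difference, ∂[p,q] = q − p. For instance
  ∂cd = d − c.
The resulting 9×27 matrix has rank 8, and its Smith normal form has invariant factors (1,1,1,1,1,1,1,1).

Boundary ∂_2: C_2 → C_1 sends each 2-simplex [p,q,r] to [q,r] − [p,r] + [p,q]. For instance
  ∂adi = di − ai + ad,
  ∂abh = bh − ah + ab.
As a 27×18 matrix over Z this has rank 17, with invariant factors (1,1,1,1,1,1,1,1,1,1,1,1,1,1,1,1,1).

Now H_k = ker ∂_k / im ∂_{k+1}, so:

  H_0: rank C_0 − rank ∂_1 = 9 − 8 = 1, and the invariant factors of ∂_1 are all 1, so H_0 = Z.
  H_1: rank ker ∂_1 − rank ∂_2 = (27 − 8) − 17 = 2, and the invariant factors of ∂_2 are all 1, so H_1 = Z^2.
  H_2: rank ker ∂_2 − rank ∂_3 = (18 − 17) − 0 = 1, and there is no ∂_3, so H_2 = Z.

H_0 = Z,  H_1 = Z^2,  H_2 = Z.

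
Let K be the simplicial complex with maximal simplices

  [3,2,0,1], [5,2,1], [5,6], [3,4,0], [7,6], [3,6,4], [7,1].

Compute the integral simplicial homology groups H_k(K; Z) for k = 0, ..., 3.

Fix the vertex order 0 < 1 < 2 < 3 < 4 < 5 < 6 < 7 and write every simplex with vertices in increasing order. Then dim K = 3 and the simplices of K are:

  0-simplices (8): [0], [1], [2], [3], [4], [5], [6], [7]
  1-simplices (15): [0,1], [0,2], [0,3], [0,4], [1,2], [1,3], [1,5], [1,7], [2,3], [2,5], [3,4], [3,6], [4,6], [5,6], [6,7]
  2-simplices (7): [0,1,2], [0,1,3], [0,2,3], [0,3,4], [1,2,3], [1,2,5], [3,4,6]
  3-simplices (1): [0,1,2,3]

so the chain groups are C_0 ≅ Z^8, C_1 ≅ Z^15, C_2 ≅ Z^7, C_3 ≅ Z^1.

Boundary ∂_1: C_1 → C_0 is given by ∂[p,q] = [q] − [p]. For instance
  ∂[1,3] = [3] − [1].
This gives a 8×15 integer matrix of rank 7; reducing to Smith normal form yields diagonal entries (1,1,1,1,1,1,1).

The boundary map ∂_2: C_2 → C_1 acts by ∂[p,q,r] = [q,r] − [p,r] + [p,q]. For instance
  ∂[1,2,3] = [2,3] − [1,3] + [1,2],
  ∂[0,1,2] = [1,2] − [0,2] + [0,1].
The resulting 15×7 matrix has rank 6, and its Smith normal form has invariant factors (1,1,1,1,1,1).

The boundary map ∂_3: C_3 → C_2 sends each 3-simplex σ to the alternating sum Σ_i (−1)^i (σ with its i-th vertex removed). For instance
  ∂[0,1,2,3] = [1,2,3] − [0,2,3] + [0,1,3] − [0,1,2].
This gives a 7×1 integer matrix of rank 1; reducing to Smith normal form yields diagonal entries (1).

Reading off H_k = ker ∂_k / im ∂_{k+1}:

  H_0: rank C_0 − rank ∂_1 = 8 − 7 = 1, and the invariant factors of ∂_1 are all 1, so H_0 = Z.
  H_1: rank ker ∂_1 − rank ∂_2 = (15 − 7) − 6 = 2, and the invariant factors of ∂_2 are all 1, so H_1 = Z^2.
  H_2: rank ker ∂_2 − rank ∂_3 = (7 − 6) − 1 = 0, and the invariant factors of ∂_3 are all 1, so H_2 = 0.
  H_3: rank ker ∂_3 − rank ∂_4 = (1 − 1) − 0 = 0, and there is no ∂_4, so H_3 = 0.

As a check, the Euler characteristic is 8 − 15 + 7 − 1 = -1, which agrees with 1 − 2 + 0 − 0 = -1.

H_0 = Z,  H_1 = Z^2,  H_2 = 0,  H_3 = 0.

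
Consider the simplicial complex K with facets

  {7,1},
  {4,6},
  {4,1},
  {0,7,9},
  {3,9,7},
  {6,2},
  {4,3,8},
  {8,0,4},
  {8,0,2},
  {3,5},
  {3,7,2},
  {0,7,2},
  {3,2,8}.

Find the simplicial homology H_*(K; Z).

We work with the vertex ordering 0 < 1 < 2 < 3 < 4 < 5 < 6 < 7 < 8 < 9. The simplices of K, each written with vertices in increasing order, are:

  0-simplices (10): [0], [1], [2], [3], [4], [5], [6], [7], [8], [9]
  1-simplices (19): [0,2], [0,4], [0,7], [0,8], [0,9], [1,4], [1,7], [2,3], [2,6], [2,7], [2,8], [3,4], [3,5], [3,7], [3,8], [3,9], [4,6], [4,8], [7,9]
  2-simplices (8): [0,2,7], [0,2,8], [0,4,8], [0,7,9], [2,3,7], [2,3,8], [3,4,8], [3,7,9]

giving chain groups C_0 ≅ Z^10, C_1 ≅ Z^19, C_2 ≅ Z^8.

The boundary map ∂_1: C_1 → C_0 is given by ∂[p,q] = [q] − [p]. For instance
  ∂[0,4] = [4] − [0].
The 10×19 boundary matrix has rank 9 and Smith normal form diag(1,1,1,1,1,1,1,1,1).

Boundary ∂_2: C_2 → C_1 acts by ∂[p,q,r] = [q,r] − [p,r] + [p,q]. For instance
  ∂[2,3,7] = [3,7] − [2,7] + [2,3],
  ∂[3,4,8] = [4,8] − [3,8] + [3,4].
The resulting 19×8 matrix has rank 8, and its Smith normal form has invariant factors (1,1,1,1,1,1,1,1).

Now H_k = ker ∂_k / im ∂_{k+1}, so:

  H_0: rank C_0 − rank ∂_1 = 10 − 9 = 1, and the invariant factors of ∂_1 are all 1, so H_0 = Z.
  H_1: rank ker ∂_1 − rank ∂_2 = (19 − 9) − 8 = 2, and the invariant factors of ∂_2 are all 1, so H_1 = Z^2.
  H_2: rank ker ∂_2 − rank ∂_3 = (8 − 8) − 0 = 0, and there is no ∂_3, so H_2 = 0.

H_0 = Z,  H_1 = Z^2,  H_2 = 0.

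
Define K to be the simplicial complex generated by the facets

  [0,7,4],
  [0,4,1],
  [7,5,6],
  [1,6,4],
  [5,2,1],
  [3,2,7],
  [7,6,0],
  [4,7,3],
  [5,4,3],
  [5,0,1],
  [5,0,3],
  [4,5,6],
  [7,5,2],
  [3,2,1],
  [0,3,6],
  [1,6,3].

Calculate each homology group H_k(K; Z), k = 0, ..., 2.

Order the vertices as 0 < 1 < 2 < 3 < 4 < 5 < 6 < 7. Listing each simplex with vertices in this order, K has dimension 2 with simplices:

  0-simplices (8): [0], [1], [2], [3], [4], [5], [6], [7]
  1-simplices (24): (24 of them)
  2-simplices (16): [0,1,4], [0,1,5], [0,3,5], [0,3,6], [0,4,7], [0,6,7], [1,2,3], [1,2,5], [1,3,6], [1,4,6], [2,3,7], [2,5,7], [3,4,5], [3,4,7], [4,5,6], [5,6,7]

giving chain groups C_0 ≅ Z^8, C_1 ≅ Z^24, C_2 ≅ Z^16.

∂_1: C_1 → C_0 is given by ∂[p,q] = [q] − [p]. For instance
  ∂[1,2] = [2] − [1].
This gives a 8×24 integer matrix of rank 7; reducing to Smith normal form yields diagonal entries (1,1,1,1,1,1,1).

The boundary map ∂_2: C_2 → C_1 sends each 2-simplex [p,q,r] to [q,r] − [p,r] + [p,q]. For instance
  ∂[0,6,7] = [6,7] − [0,7] + [0,6],
  ∂[0,3,5] = [3,5] − [0,5] + [0,3].
This gives a 24×16 integer matrix of rank 15; reducing to Smith normal form yields diagonal entries (1,1,1,1,1,1,1,1,1,1,1,1,1,1,1).

Reading off H_k = ker ∂_k / im ∂_{k+1}:

  H_0: rank C_0 − rank ∂_1 = 8 − 7 = 1, and the invariant factors of ∂_1 are all 1, so H_0 = Z.
  H_1: rank ker ∂_1 − rank ∂_2 = (24 − 7) − 15 = 2, and the invariant factors of ∂_2 are all 1, so H_1 = Z^2.
  H_2: rank ker ∂_2 − rank ∂_3 = (16 − 15) − 0 = 1, and there is no ∂_3, so H_2 = Z.

As a check, the Euler characteristic is 8 − 24 + 16 = 0, which agrees with 1 − 2 + 1 = 0.
(K is a triangulation of the torus T^2.)

H_0 = Z,  H_1 = Z^2,  H_2 = Z.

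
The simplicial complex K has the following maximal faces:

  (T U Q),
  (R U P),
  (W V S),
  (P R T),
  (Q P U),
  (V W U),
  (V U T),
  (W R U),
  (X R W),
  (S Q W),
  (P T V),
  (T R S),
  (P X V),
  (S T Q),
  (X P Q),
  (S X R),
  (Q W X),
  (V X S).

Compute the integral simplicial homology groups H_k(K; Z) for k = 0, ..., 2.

H_0 = Z,  H_1 = Z ⊕ Z/2Z,  H_2 = 0.

Take the total order P < Q < R < S < T < U < V < W < X on the vertex set. Then K (dimension 2) consists of the simplices:

  0-simplices (9): P, Q, R, S, T, U, V, W, X
  1-simplices (27): PQ, PR, PT, PU, PV, PX, QS, QT, QU, QW, QX, RS, RT, RU, RW, RX, ST, SV, SW, SX, TU, TV, UV, UW, VW, VX, WX
  2-simplices (18): PQU, PQX, PRT, PRU, PTV, PVX, QST, QSW, QTU, QWX, RST, RSX, RUW, RWX, SVW, SVX, TUV, UVW

so the chain groups are C_0 ≅ Z^9, C_1 ≅ Z^27, C_2 ≅ Z^18.

Boundary ∂_1: C_1 → C_0 maps an edge to its endpoints' difference, ∂[p,q] = q − p. For instance
  ∂PU = U − P.
As a 9×27 matrix over Z this has rank 8, with invariant factors (1,1,1,1,1,1,1,1).

Boundary ∂_2: C_2 → C_1 maps a triangle to the signed sum of its edges. For instance
  ∂RUW = UW − RW + RU,
  ∂PVX = VX − PX + PV.
The 27×18 boundary matrix has rank 18 and Smith normal form diag(1,1,1,1,1,1,1,1,1,1,1,1,1,1,1,1,1,2).

Now H_k = ker ∂_k / im ∂_{k+1}, so:

  H_0: rank C_0 − rank ∂_1 = 9 − 8 = 1, and the invariant factors of ∂_1 are all 1, so H_0 ≅ Z.
  H_1: rank ker ∂_1 − rank ∂_2 = (27 − 8) − 18 = 1, and ∂_2 has invariant factor 2 > 1, so H_1 ≅ Z ⊕ Z/2Z.
  H_2: rank ker ∂_2 − rank ∂_3 = (18 − 18) − 0 = 0, and there is no ∂_3, so H_2 ≅ 0.

As a check, the Euler characteristic is 9 − 27 + 18 = 0, which agrees with 1 − 1 + 0 = 0.
(K is a triangulation of the Klein bottle.)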